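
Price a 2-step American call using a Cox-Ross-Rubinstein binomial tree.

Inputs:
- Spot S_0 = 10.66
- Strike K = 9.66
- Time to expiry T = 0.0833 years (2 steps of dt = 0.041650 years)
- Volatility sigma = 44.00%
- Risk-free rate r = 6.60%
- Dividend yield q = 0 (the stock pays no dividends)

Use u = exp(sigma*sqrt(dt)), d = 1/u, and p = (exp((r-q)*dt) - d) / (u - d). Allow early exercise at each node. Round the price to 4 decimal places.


Answer: Price = V(0,0) = 1.2454

Derivation:
dt = T/N = 0.041650
u = exp(sigma*sqrt(dt)) = 1.093952; d = 1/u = 0.914117
p = (exp((r-q)*dt) - d) / (u - d) = 0.492873
Discount per step: exp(-r*dt) = 0.997255
Stock lattice S(k, i) with i counting down-moves:
  k=0: S(0,0) = 10.6600
  k=1: S(1,0) = 11.6615; S(1,1) = 9.7445
  k=2: S(2,0) = 12.7571; S(2,1) = 10.6600; S(2,2) = 8.9076
Terminal payoffs V(N, i) = max(S_T - K, 0):
  V(2,0) = 3.097148; V(2,1) = 1.000000; V(2,2) = 0.000000
Backward induction: V(k, i) = exp(-r*dt) * [p * V(k+1, i) + (1-p) * V(k+1, i+1)]; then take max(V_cont, immediate exercise) for American.
  V(1,0) = exp(-r*dt) * [p*3.097148 + (1-p)*1.000000] = 2.028044; exercise = 2.001526; V(1,0) = max -> 2.028044
  V(1,1) = exp(-r*dt) * [p*1.000000 + (1-p)*0.000000] = 0.491520; exercise = 0.084488; V(1,1) = max -> 0.491520
  V(0,0) = exp(-r*dt) * [p*2.028044 + (1-p)*0.491520] = 1.245402; exercise = 1.000000; V(0,0) = max -> 1.245402


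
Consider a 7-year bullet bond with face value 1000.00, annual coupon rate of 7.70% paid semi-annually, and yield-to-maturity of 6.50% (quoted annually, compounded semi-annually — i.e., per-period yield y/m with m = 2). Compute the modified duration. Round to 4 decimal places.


Coupon per period c = face * coupon_rate / m = 38.500000
Periods per year m = 2; per-period yield y/m = 0.032500
Number of cashflows N = 14
Cashflows (t years, CF_t, discount factor 1/(1+y/m)^(m*t), PV):
  t = 0.5000: CF_t = 38.500000, DF = 0.968523, PV = 37.288136
  t = 1.0000: CF_t = 38.500000, DF = 0.938037, PV = 36.114417
  t = 1.5000: CF_t = 38.500000, DF = 0.908510, PV = 34.977644
  t = 2.0000: CF_t = 38.500000, DF = 0.879913, PV = 33.876652
  t = 2.5000: CF_t = 38.500000, DF = 0.852216, PV = 32.810317
  t = 3.0000: CF_t = 38.500000, DF = 0.825391, PV = 31.777547
  t = 3.5000: CF_t = 38.500000, DF = 0.799410, PV = 30.777285
  t = 4.0000: CF_t = 38.500000, DF = 0.774247, PV = 29.808509
  t = 4.5000: CF_t = 38.500000, DF = 0.749876, PV = 28.870226
  t = 5.0000: CF_t = 38.500000, DF = 0.726272, PV = 27.961478
  t = 5.5000: CF_t = 38.500000, DF = 0.703411, PV = 27.081335
  t = 6.0000: CF_t = 38.500000, DF = 0.681270, PV = 26.228896
  t = 6.5000: CF_t = 38.500000, DF = 0.659826, PV = 25.403289
  t = 7.0000: CF_t = 1038.500000, DF = 0.639056, PV = 663.660021
Price P = sum_t PV_t = 1066.635751
First compute Macaulay numerator sum_t t * PV_t:
  t * PV_t at t = 0.5000: 18.644068
  t * PV_t at t = 1.0000: 36.114417
  t * PV_t at t = 1.5000: 52.466465
  t * PV_t at t = 2.0000: 67.753305
  t * PV_t at t = 2.5000: 82.025793
  t * PV_t at t = 3.0000: 95.332641
  t * PV_t at t = 3.5000: 107.720498
  t * PV_t at t = 4.0000: 119.234034
  t * PV_t at t = 4.5000: 129.916018
  t * PV_t at t = 5.0000: 139.807391
  t * PV_t at t = 5.5000: 148.947341
  t * PV_t at t = 6.0000: 157.373374
  t * PV_t at t = 6.5000: 165.121377
  t * PV_t at t = 7.0000: 4645.620145
Macaulay duration D = 5966.076866 / 1066.635751 = 5.593359
Modified duration = D / (1 + y/m) = 5.593359 / (1 + 0.032500) = 5.417297

Answer: Modified duration = 5.4173


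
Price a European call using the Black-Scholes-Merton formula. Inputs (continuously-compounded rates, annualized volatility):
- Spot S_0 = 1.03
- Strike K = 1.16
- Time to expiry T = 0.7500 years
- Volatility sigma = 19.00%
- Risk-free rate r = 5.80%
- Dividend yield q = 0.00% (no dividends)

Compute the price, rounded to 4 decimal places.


d1 = (ln(S/K) + (r - q + 0.5*sigma^2) * T) / (sigma * sqrt(T)) = -0.37572559
d2 = d1 - sigma * sqrt(T) = -0.54027042
exp(-rT) = 0.95743255; exp(-qT) = 1.00000000
C = S_0 * exp(-qT) * N(d1) - K * exp(-rT) * N(d2)
N(d1) = 0.35356045; N(d2) = 0.29450528
C = 1.0300 * 1.00000000 * 0.35356045 - 1.1600 * 0.95743255 * 0.29450528 = 0.0371

Answer: Price = 0.0371


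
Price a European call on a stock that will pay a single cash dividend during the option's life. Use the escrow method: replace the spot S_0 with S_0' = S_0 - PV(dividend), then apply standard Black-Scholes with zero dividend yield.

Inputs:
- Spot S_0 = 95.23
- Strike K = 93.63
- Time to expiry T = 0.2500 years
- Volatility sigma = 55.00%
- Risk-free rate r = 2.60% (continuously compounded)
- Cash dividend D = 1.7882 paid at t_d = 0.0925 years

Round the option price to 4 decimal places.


Answer: Price = 10.4093

Derivation:
PV(D) = D * exp(-r * t_d) = 1.7882 * 0.99759789 = 1.78390455
S_0' = S_0 - PV(D) = 95.2300 - 1.78390455 = 93.44609545
d1 = (ln(S_0'/K) + (r + sigma^2/2)*T) / (sigma*sqrt(T)) = 0.15398693
d2 = d1 - sigma*sqrt(T) = -0.12101307
exp(-rT) = 0.99352108
N(d1) = 0.56118998; N(d2) = 0.45184034
C = S_0' * N(d1) - K * exp(-rT) * N(d2) = 93.44609545 * 0.56118998 - 93.6300 * 0.99352108 * 0.45184034 = 10.4093


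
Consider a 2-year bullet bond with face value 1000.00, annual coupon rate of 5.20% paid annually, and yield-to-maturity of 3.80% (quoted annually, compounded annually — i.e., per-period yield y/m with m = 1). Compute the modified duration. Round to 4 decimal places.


Answer: Modified duration = 1.8798

Derivation:
Coupon per period c = face * coupon_rate / m = 52.000000
Periods per year m = 1; per-period yield y/m = 0.038000
Number of cashflows N = 2
Cashflows (t years, CF_t, discount factor 1/(1+y/m)^(m*t), PV):
  t = 1.0000: CF_t = 52.000000, DF = 0.963391, PV = 50.096339
  t = 2.0000: CF_t = 1052.000000, DF = 0.928122, PV = 976.384852
Price P = sum_t PV_t = 1026.481191
First compute Macaulay numerator sum_t t * PV_t:
  t * PV_t at t = 1.0000: 50.096339
  t * PV_t at t = 2.0000: 1952.769703
Macaulay duration D = 2002.866042 / 1026.481191 = 1.951196
Modified duration = D / (1 + y/m) = 1.951196 / (1 + 0.038000) = 1.879765


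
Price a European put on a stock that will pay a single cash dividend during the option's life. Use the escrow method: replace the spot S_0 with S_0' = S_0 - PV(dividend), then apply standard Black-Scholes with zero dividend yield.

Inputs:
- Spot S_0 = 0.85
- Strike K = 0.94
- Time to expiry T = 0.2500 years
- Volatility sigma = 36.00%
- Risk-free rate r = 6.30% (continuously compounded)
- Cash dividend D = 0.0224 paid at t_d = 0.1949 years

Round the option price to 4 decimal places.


PV(D) = D * exp(-r * t_d) = 0.0224 * 0.98779638 = 0.02212664
S_0' = S_0 - PV(D) = 0.8500 - 0.02212664 = 0.82787336
d1 = (ln(S_0'/K) + (r + sigma^2/2)*T) / (sigma*sqrt(T)) = -0.52816488
d2 = d1 - sigma*sqrt(T) = -0.70816488
exp(-rT) = 0.98437338
N(-d1) = 0.70130755; N(-d2) = 0.76057856
P = K * exp(-rT) * N(-d2) - S_0' * N(-d1) = 0.9400 * 0.98437338 * 0.76057856 - 0.82787336 * 0.70130755 = 0.1232

Answer: Price = 0.1232


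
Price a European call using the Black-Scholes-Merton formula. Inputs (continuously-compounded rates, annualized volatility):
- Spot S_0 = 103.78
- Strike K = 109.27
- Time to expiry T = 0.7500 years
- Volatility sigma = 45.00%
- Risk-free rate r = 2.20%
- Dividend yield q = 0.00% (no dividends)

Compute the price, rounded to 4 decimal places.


Answer: Price = 14.5335

Derivation:
d1 = (ln(S/K) + (r - q + 0.5*sigma^2) * T) / (sigma * sqrt(T)) = 0.10492094
d2 = d1 - sigma * sqrt(T) = -0.28479049
exp(-rT) = 0.98363538; exp(-qT) = 1.00000000
C = S_0 * exp(-qT) * N(d1) - K * exp(-rT) * N(d2)
N(d1) = 0.54178073; N(d2) = 0.38790233
C = 103.7800 * 1.00000000 * 0.54178073 - 109.2700 * 0.98363538 * 0.38790233 = 14.5335


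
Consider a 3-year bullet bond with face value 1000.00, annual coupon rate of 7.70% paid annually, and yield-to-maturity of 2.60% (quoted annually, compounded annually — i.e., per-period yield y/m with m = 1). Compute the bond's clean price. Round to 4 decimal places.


Coupon per period c = face * coupon_rate / m = 77.000000
Periods per year m = 1; per-period yield y/m = 0.026000
Number of cashflows N = 3
Cashflows (t years, CF_t, discount factor 1/(1+y/m)^(m*t), PV):
  t = 1.0000: CF_t = 77.000000, DF = 0.974659, PV = 75.048733
  t = 2.0000: CF_t = 77.000000, DF = 0.949960, PV = 73.146913
  t = 3.0000: CF_t = 1077.000000, DF = 0.925887, PV = 997.180141
Price P = sum_t PV_t = 1145.375787

Answer: Price = 1145.3758


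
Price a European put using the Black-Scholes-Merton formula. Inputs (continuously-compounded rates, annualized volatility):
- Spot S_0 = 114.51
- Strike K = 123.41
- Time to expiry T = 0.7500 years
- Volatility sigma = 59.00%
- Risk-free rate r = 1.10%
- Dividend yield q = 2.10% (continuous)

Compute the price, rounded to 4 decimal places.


Answer: Price = 28.8432

Derivation:
d1 = (ln(S/K) + (r - q + 0.5*sigma^2) * T) / (sigma * sqrt(T)) = 0.09430872
d2 = d1 - sigma * sqrt(T) = -0.41664627
exp(-rT) = 0.99178394; exp(-qT) = 0.98437338
P = K * exp(-rT) * N(-d2) - S_0 * exp(-qT) * N(-d1)
N(-d1) = 0.46243196; N(-d2) = 0.66153142
P = 123.4100 * 0.99178394 * 0.66153142 - 114.5100 * 0.98437338 * 0.46243196 = 28.8432


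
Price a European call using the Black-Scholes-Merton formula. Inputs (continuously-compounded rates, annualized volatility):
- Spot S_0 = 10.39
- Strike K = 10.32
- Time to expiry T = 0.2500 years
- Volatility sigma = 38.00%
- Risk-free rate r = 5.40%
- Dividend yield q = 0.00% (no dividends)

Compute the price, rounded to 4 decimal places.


d1 = (ln(S/K) + (r - q + 0.5*sigma^2) * T) / (sigma * sqrt(T)) = 0.20163182
d2 = d1 - sigma * sqrt(T) = 0.01163182
exp(-rT) = 0.98659072; exp(-qT) = 1.00000000
C = S_0 * exp(-qT) * N(d1) - K * exp(-rT) * N(d2)
N(d1) = 0.57989771; N(d2) = 0.50464032
C = 10.3900 * 1.00000000 * 0.57989771 - 10.3200 * 0.98659072 * 0.50464032 = 0.8871

Answer: Price = 0.8871


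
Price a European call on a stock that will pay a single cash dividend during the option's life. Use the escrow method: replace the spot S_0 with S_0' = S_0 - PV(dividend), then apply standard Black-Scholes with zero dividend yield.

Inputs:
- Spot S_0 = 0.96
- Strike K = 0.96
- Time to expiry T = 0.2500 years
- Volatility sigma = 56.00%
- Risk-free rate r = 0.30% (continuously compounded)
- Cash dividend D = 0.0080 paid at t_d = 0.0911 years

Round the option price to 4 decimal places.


Answer: Price = 0.1028

Derivation:
PV(D) = D * exp(-r * t_d) = 0.0080 * 0.99972674 = 0.00799781
S_0' = S_0 - PV(D) = 0.9600 - 0.00799781 = 0.95200219
d1 = (ln(S_0'/K) + (r + sigma^2/2)*T) / (sigma*sqrt(T)) = 0.11280017
d2 = d1 - sigma*sqrt(T) = -0.16719983
exp(-rT) = 0.99925028
N(d1) = 0.54490551; N(d2) = 0.43360641
C = S_0' * N(d1) - K * exp(-rT) * N(d2) = 0.95200219 * 0.54490551 - 0.9600 * 0.99925028 * 0.43360641 = 0.1028


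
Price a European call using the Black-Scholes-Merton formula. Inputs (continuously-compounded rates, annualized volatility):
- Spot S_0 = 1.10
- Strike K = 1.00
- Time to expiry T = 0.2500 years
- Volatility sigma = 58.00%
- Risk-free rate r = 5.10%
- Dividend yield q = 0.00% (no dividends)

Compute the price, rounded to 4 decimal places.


d1 = (ln(S/K) + (r - q + 0.5*sigma^2) * T) / (sigma * sqrt(T)) = 0.51762131
d2 = d1 - sigma * sqrt(T) = 0.22762131
exp(-rT) = 0.98733094; exp(-qT) = 1.00000000
C = S_0 * exp(-qT) * N(d1) - K * exp(-rT) * N(d2)
N(d1) = 0.69763874; N(d2) = 0.59002967
C = 1.1000 * 1.00000000 * 0.69763874 - 1.0000 * 0.98733094 * 0.59002967 = 0.1848

Answer: Price = 0.1848


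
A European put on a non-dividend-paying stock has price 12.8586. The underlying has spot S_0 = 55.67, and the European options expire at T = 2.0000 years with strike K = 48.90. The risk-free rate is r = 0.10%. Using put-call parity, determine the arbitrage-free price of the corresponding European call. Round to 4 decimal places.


Answer: Call price = 19.7263

Derivation:
Put-call parity: C - P = S_0 * exp(-qT) - K * exp(-rT).
S_0 * exp(-qT) = 55.6700 * 1.00000000 = 55.67000000
K * exp(-rT) = 48.9000 * 0.99800200 = 48.80229773
C = P + S*exp(-qT) - K*exp(-rT)
C = 12.8586 + 55.67000000 - 48.80229773 = 19.7263


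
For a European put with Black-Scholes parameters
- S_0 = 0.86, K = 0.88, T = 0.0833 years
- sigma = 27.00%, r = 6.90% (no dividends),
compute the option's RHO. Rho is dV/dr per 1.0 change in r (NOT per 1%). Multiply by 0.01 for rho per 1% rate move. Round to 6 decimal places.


d1 = -0.1822935386; d2 = -0.2602202349
phi(d1) = 0.3923684331; exp(-qT) = 1.0000000000; exp(-rT) = 0.9942687864
N(-d2) = 0.6026530517
Rho = -K*T*exp(-rT)*N(-d2) = -0.8800 * 0.0833 * 0.9942687864 * 0.6026530517 = -0.043924

Answer: Rho = -0.043924


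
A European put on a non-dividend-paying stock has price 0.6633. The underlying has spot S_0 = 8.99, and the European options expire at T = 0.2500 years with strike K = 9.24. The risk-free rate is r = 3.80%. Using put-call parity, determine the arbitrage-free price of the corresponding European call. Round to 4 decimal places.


Put-call parity: C - P = S_0 * exp(-qT) - K * exp(-rT).
S_0 * exp(-qT) = 8.9900 * 1.00000000 = 8.99000000
K * exp(-rT) = 9.2400 * 0.99054498 = 9.15263564
C = P + S*exp(-qT) - K*exp(-rT)
C = 0.6633 + 8.99000000 - 9.15263564 = 0.5007

Answer: Call price = 0.5007


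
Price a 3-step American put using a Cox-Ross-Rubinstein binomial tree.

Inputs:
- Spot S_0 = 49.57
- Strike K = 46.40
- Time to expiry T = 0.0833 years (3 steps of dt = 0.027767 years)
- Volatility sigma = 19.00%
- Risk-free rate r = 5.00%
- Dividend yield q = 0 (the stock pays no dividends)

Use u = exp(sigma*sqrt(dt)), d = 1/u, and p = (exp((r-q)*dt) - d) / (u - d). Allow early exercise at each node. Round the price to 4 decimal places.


Answer: Price = V(0,0) = 0.1510

Derivation:
dt = T/N = 0.027767
u = exp(sigma*sqrt(dt)) = 1.032167; d = 1/u = 0.968836
p = (exp((r-q)*dt) - d) / (u - d) = 0.514023
Discount per step: exp(-r*dt) = 0.998613
Stock lattice S(k, i) with i counting down-moves:
  k=0: S(0,0) = 49.5700
  k=1: S(1,0) = 51.1645; S(1,1) = 48.0252
  k=2: S(2,0) = 52.8103; S(2,1) = 49.5700; S(2,2) = 46.5285
  k=3: S(3,0) = 54.5091; S(3,1) = 51.1645; S(3,2) = 48.0252; S(3,3) = 45.0785
Terminal payoffs V(N, i) = max(K - S_T, 0):
  V(3,0) = 0.000000; V(3,1) = 0.000000; V(3,2) = 0.000000; V(3,3) = 1.321527
Backward induction: V(k, i) = exp(-r*dt) * [p * V(k+1, i) + (1-p) * V(k+1, i+1)]; then take max(V_cont, immediate exercise) for American.
  V(2,0) = exp(-r*dt) * [p*0.000000 + (1-p)*0.000000] = 0.000000; exercise = 0.000000; V(2,0) = max -> 0.000000
  V(2,1) = exp(-r*dt) * [p*0.000000 + (1-p)*0.000000] = 0.000000; exercise = 0.000000; V(2,1) = max -> 0.000000
  V(2,2) = exp(-r*dt) * [p*0.000000 + (1-p)*1.321527] = 0.641341; exercise = 0.000000; V(2,2) = max -> 0.641341
  V(1,0) = exp(-r*dt) * [p*0.000000 + (1-p)*0.000000] = 0.000000; exercise = 0.000000; V(1,0) = max -> 0.000000
  V(1,1) = exp(-r*dt) * [p*0.000000 + (1-p)*0.641341] = 0.311245; exercise = 0.000000; V(1,1) = max -> 0.311245
  V(0,0) = exp(-r*dt) * [p*0.000000 + (1-p)*0.311245] = 0.151048; exercise = 0.000000; V(0,0) = max -> 0.151048


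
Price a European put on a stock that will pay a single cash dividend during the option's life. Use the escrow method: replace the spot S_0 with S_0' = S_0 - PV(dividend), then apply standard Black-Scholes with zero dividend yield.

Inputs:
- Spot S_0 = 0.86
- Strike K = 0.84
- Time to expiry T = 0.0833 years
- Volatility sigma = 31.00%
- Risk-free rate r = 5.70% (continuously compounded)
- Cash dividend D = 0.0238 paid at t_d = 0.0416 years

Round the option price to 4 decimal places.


Answer: Price = 0.0297

Derivation:
PV(D) = D * exp(-r * t_d) = 0.0238 * 0.99763161 = 0.02374363
S_0' = S_0 - PV(D) = 0.8600 - 0.02374363 = 0.83625637
d1 = (ln(S_0'/K) + (r + sigma^2/2)*T) / (sigma*sqrt(T)) = 0.04788122
d2 = d1 - sigma*sqrt(T) = -0.04159017
exp(-rT) = 0.99526315
N(-d1) = 0.48090545; N(-d2) = 0.51658730
P = K * exp(-rT) * N(-d2) - S_0' * N(-d1) = 0.8400 * 0.99526315 * 0.51658730 - 0.83625637 * 0.48090545 = 0.0297


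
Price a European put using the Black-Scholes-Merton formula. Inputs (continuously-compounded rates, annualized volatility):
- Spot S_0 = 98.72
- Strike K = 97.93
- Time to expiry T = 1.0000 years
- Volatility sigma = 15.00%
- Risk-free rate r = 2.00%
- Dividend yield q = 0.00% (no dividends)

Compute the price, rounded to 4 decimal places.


Answer: Price = 4.5570

Derivation:
d1 = (ln(S/K) + (r - q + 0.5*sigma^2) * T) / (sigma * sqrt(T)) = 0.26189748
d2 = d1 - sigma * sqrt(T) = 0.11189748
exp(-rT) = 0.98019867; exp(-qT) = 1.00000000
P = K * exp(-rT) * N(-d2) - S_0 * exp(-qT) * N(-d1)
N(-d1) = 0.39670024; N(-d2) = 0.45545235
P = 97.9300 * 0.98019867 * 0.45545235 - 98.7200 * 1.00000000 * 0.39670024 = 4.5570


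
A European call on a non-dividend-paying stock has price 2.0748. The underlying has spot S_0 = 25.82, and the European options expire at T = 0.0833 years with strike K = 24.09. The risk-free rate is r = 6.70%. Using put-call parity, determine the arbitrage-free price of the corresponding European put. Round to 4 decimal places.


Put-call parity: C - P = S_0 * exp(-qT) - K * exp(-rT).
S_0 * exp(-qT) = 25.8200 * 1.00000000 = 25.82000000
K * exp(-rT) = 24.0900 * 0.99443445 = 23.95592579
P = C - S*exp(-qT) + K*exp(-rT)
P = 2.0748 - 25.82000000 + 23.95592579 = 0.2107

Answer: Put price = 0.2107


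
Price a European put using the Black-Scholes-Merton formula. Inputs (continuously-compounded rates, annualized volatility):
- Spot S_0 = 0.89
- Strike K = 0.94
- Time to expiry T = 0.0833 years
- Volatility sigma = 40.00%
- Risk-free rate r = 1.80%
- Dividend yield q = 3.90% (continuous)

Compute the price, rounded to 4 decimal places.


Answer: Price = 0.0727

Derivation:
d1 = (ln(S/K) + (r - q + 0.5*sigma^2) * T) / (sigma * sqrt(T)) = -0.43087937
d2 = d1 - sigma * sqrt(T) = -0.54632633
exp(-rT) = 0.99850172; exp(-qT) = 0.99675657
P = K * exp(-rT) * N(-d2) - S_0 * exp(-qT) * N(-d1)
N(-d1) = 0.66672196; N(-d2) = 0.70757918
P = 0.9400 * 0.99850172 * 0.70757918 - 0.8900 * 0.99675657 * 0.66672196 = 0.0727


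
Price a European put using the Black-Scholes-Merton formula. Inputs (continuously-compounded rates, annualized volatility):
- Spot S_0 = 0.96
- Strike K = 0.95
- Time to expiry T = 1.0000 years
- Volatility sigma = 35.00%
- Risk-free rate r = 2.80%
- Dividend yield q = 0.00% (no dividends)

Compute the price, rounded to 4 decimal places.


Answer: Price = 0.1135

Derivation:
d1 = (ln(S/K) + (r - q + 0.5*sigma^2) * T) / (sigma * sqrt(T)) = 0.28491800
d2 = d1 - sigma * sqrt(T) = -0.06508200
exp(-rT) = 0.97238837; exp(-qT) = 1.00000000
P = K * exp(-rT) * N(-d2) - S_0 * exp(-qT) * N(-d1)
N(-d1) = 0.38785348; N(-d2) = 0.52594564
P = 0.9500 * 0.97238837 * 0.52594564 - 0.9600 * 1.00000000 * 0.38785348 = 0.1135


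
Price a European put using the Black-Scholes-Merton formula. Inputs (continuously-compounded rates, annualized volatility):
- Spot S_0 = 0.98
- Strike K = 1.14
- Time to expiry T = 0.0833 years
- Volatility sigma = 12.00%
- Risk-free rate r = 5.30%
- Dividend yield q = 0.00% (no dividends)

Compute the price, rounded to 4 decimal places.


Answer: Price = 0.1550

Derivation:
d1 = (ln(S/K) + (r - q + 0.5*sigma^2) * T) / (sigma * sqrt(T)) = -4.22174572
d2 = d1 - sigma * sqrt(T) = -4.25637981
exp(-rT) = 0.99559483; exp(-qT) = 1.00000000
P = K * exp(-rT) * N(-d2) - S_0 * exp(-qT) * N(-d1)
N(-d1) = 0.99998788; N(-d2) = 0.99998961
P = 1.1400 * 0.99559483 * 0.99998961 - 0.9800 * 1.00000000 * 0.99998788 = 0.1550


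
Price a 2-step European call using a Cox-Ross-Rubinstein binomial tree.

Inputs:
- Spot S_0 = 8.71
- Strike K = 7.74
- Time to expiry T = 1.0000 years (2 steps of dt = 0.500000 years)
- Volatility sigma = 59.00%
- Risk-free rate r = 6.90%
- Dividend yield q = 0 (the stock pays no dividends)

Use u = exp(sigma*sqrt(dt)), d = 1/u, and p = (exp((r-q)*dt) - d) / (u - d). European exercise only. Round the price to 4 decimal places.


Answer: Price = V(0,0) = 2.6527

Derivation:
dt = T/N = 0.500000
u = exp(sigma*sqrt(dt)) = 1.517695; d = 1/u = 0.658894
p = (exp((r-q)*dt) - d) / (u - d) = 0.438062
Discount per step: exp(-r*dt) = 0.966088
Stock lattice S(k, i) with i counting down-moves:
  k=0: S(0,0) = 8.7100
  k=1: S(1,0) = 13.2191; S(1,1) = 5.7390
  k=2: S(2,0) = 20.0626; S(2,1) = 8.7100; S(2,2) = 3.7814
Terminal payoffs V(N, i) = max(S_T - K, 0):
  V(2,0) = 12.322608; V(2,1) = 0.970000; V(2,2) = 0.000000
Backward induction: V(k, i) = exp(-r*dt) * [p * V(k+1, i) + (1-p) * V(k+1, i+1)].
  V(1,0) = exp(-r*dt) * [p*12.322608 + (1-p)*0.970000] = 5.741603
  V(1,1) = exp(-r*dt) * [p*0.970000 + (1-p)*0.000000] = 0.410510
  V(0,0) = exp(-r*dt) * [p*5.741603 + (1-p)*0.410510] = 2.652742


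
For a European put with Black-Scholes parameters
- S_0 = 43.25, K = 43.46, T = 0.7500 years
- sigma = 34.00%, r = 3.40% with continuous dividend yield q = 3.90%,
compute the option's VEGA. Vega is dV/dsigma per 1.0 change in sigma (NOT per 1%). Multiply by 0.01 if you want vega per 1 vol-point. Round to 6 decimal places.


d1 = 0.1180384425; d2 = -0.1764101948
phi(d1) = 0.3961726927; exp(-qT) = 0.9711736407; exp(-rT) = 0.9748223790
Vega = S * exp(-qT) * phi(d1) * sqrt(T) = 43.2500 * 0.9711736407 * 0.3961726927 * 0.8660254038 = 14.411134

Answer: Vega = 14.411134


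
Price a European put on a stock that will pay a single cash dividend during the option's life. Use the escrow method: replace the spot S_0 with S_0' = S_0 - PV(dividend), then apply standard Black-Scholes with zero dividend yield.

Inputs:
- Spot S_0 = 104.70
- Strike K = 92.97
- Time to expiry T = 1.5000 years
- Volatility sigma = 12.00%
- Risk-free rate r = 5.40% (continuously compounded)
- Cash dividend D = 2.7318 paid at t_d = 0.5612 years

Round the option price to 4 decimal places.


PV(D) = D * exp(-r * t_d) = 2.7318 * 0.97014979 = 2.65025519
S_0' = S_0 - PV(D) = 104.7000 - 2.65025519 = 102.04974481
d1 = (ln(S_0'/K) + (r + sigma^2/2)*T) / (sigma*sqrt(T)) = 1.25865349
d2 = d1 - sigma*sqrt(T) = 1.11168410
exp(-rT) = 0.92219369
N(-d1) = 0.10407776; N(-d2) = 0.13313700
P = K * exp(-rT) * N(-d2) - S_0' * N(-d1) = 92.9700 * 0.92219369 * 0.13313700 - 102.04974481 * 0.10407776 = 0.7936

Answer: Price = 0.7936


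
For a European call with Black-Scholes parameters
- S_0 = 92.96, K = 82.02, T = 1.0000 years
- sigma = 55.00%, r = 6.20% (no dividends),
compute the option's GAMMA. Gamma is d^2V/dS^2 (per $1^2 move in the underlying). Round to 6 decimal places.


d1 = 0.6153748603; d2 = 0.0653748603
phi(d1) = 0.3301257480; exp(-qT) = 1.0000000000; exp(-rT) = 0.9398828868
Gamma = exp(-qT) * phi(d1) / (S * sigma * sqrt(T)) = 1.0000000000 * 0.3301257480 / (92.9600 * 0.5500 * 1.0000000000) = 0.006457

Answer: Gamma = 0.006457


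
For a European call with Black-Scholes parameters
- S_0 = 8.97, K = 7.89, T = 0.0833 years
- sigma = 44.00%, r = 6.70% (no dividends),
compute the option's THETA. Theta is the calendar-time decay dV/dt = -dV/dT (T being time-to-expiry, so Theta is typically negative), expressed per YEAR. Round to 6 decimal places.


Answer: Theta = -1.901749

Derivation:
d1 = 1.1176646461; d2 = 0.9906729929
phi(d1) = 0.2136265966; exp(-qT) = 1.0000000000; exp(-rT) = 0.9944344454
Theta = -S*exp(-qT)*phi(d1)*sigma/(2*sqrt(T)) - r*K*exp(-rT)*N(d2) + q*S*exp(-qT)*N(d1)
N(d1) = 0.8681448762; N(d2) = 0.8390773587; sqrt(T) = 0.2886173938
Term 1 = -8.9700 * 1.0000000000 * 0.2136265966 * 0.4400 / (2 * 0.2886173938) = -1.4606559923
Term 2 = -0.0670 * 7.8900 * 0.9944344454 * 0.8390773587 = -0.4410927986
Term 3 = 0 (no dividend yield, q = 0)
Theta = -1.4606559923 + (-0.4410927986) + (0.0000000000) = -1.901749


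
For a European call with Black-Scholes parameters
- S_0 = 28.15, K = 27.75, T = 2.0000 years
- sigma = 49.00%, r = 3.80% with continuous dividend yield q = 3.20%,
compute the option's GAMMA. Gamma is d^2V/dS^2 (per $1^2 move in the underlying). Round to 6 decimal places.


Answer: Gamma = 0.017817

Derivation:
d1 = 0.3844518131; d2 = -0.3085128325
phi(d1) = 0.3705228616; exp(-qT) = 0.9380049995; exp(-rT) = 0.9268162066
Gamma = exp(-qT) * phi(d1) / (S * sigma * sqrt(T)) = 0.9380049995 * 0.3705228616 / (28.1500 * 0.4900 * 1.4142135624) = 0.017817


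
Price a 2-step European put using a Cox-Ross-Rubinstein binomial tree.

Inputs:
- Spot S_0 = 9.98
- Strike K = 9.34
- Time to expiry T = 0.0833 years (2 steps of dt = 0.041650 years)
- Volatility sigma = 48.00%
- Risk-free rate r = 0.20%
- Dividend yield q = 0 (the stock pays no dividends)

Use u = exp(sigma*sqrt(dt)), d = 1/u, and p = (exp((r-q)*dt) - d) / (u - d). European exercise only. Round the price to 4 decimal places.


dt = T/N = 0.041650
u = exp(sigma*sqrt(dt)) = 1.102919; d = 1/u = 0.906685
p = (exp((r-q)*dt) - d) / (u - d) = 0.475954
Discount per step: exp(-r*dt) = 0.999917
Stock lattice S(k, i) with i counting down-moves:
  k=0: S(0,0) = 9.9800
  k=1: S(1,0) = 11.0071; S(1,1) = 9.0487
  k=2: S(2,0) = 12.1400; S(2,1) = 9.9800; S(2,2) = 8.2043
Terminal payoffs V(N, i) = max(K - S_T, 0):
  V(2,0) = 0.000000; V(2,1) = 0.000000; V(2,2) = 1.135661
Backward induction: V(k, i) = exp(-r*dt) * [p * V(k+1, i) + (1-p) * V(k+1, i+1)].
  V(1,0) = exp(-r*dt) * [p*0.000000 + (1-p)*0.000000] = 0.000000
  V(1,1) = exp(-r*dt) * [p*0.000000 + (1-p)*1.135661] = 0.595089
  V(0,0) = exp(-r*dt) * [p*0.000000 + (1-p)*0.595089] = 0.311828

Answer: Price = V(0,0) = 0.3118


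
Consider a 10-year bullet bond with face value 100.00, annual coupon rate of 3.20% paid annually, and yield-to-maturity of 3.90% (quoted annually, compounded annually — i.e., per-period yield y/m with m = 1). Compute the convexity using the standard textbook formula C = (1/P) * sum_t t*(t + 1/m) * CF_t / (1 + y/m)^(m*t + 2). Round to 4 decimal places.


Answer: Convexity = 84.0260

Derivation:
Coupon per period c = face * coupon_rate / m = 3.200000
Periods per year m = 1; per-period yield y/m = 0.039000
Number of cashflows N = 10
Cashflows (t years, CF_t, discount factor 1/(1+y/m)^(m*t), PV):
  t = 1.0000: CF_t = 3.200000, DF = 0.962464, PV = 3.079885
  t = 2.0000: CF_t = 3.200000, DF = 0.926337, PV = 2.964278
  t = 3.0000: CF_t = 3.200000, DF = 0.891566, PV = 2.853010
  t = 4.0000: CF_t = 3.200000, DF = 0.858100, PV = 2.745919
  t = 5.0000: CF_t = 3.200000, DF = 0.825890, PV = 2.642848
  t = 6.0000: CF_t = 3.200000, DF = 0.794889, PV = 2.543646
  t = 7.0000: CF_t = 3.200000, DF = 0.765052, PV = 2.448168
  t = 8.0000: CF_t = 3.200000, DF = 0.736335, PV = 2.356273
  t = 9.0000: CF_t = 3.200000, DF = 0.708696, PV = 2.267828
  t = 10.0000: CF_t = 103.200000, DF = 0.682094, PV = 70.392149
Price P = sum_t PV_t = 94.294003
Convexity numerator sum_t t*(t + 1/m) * CF_t / (1+y/m)^(m*t + 2):
  t = 1.0000: term = 5.706021
  t = 2.0000: term = 16.475517
  t = 3.0000: term = 31.714180
  t = 4.0000: term = 50.872923
  t = 5.0000: term = 73.445028
  t = 6.0000: term = 98.963464
  t = 7.0000: term = 126.998350
  t = 8.0000: term = 157.154564
  t = 9.0000: term = 189.069495
  t = 10.0000: term = 7172.751943
Convexity = (1/P) * sum = 7923.151483 / 94.294003 = 84.026038


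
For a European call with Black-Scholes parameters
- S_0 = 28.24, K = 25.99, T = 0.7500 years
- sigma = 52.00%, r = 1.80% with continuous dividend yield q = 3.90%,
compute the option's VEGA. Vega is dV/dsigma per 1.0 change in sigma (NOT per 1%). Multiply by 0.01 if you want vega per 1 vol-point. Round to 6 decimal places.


d1 = 0.3745616806; d2 = -0.0757715293
phi(d1) = 0.3719161849; exp(-qT) = 0.9711736407; exp(-rT) = 0.9865907163
Vega = S * exp(-qT) * phi(d1) * sqrt(T) = 28.2400 * 0.9711736407 * 0.3719161849 * 0.8660254038 = 8.833591

Answer: Vega = 8.833591


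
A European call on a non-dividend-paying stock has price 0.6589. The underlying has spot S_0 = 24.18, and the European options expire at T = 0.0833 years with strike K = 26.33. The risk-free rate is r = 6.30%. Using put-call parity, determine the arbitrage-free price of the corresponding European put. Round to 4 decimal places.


Put-call parity: C - P = S_0 * exp(-qT) - K * exp(-rT).
S_0 * exp(-qT) = 24.1800 * 1.00000000 = 24.18000000
K * exp(-rT) = 26.3300 * 0.99476585 = 26.19218473
P = C - S*exp(-qT) + K*exp(-rT)
P = 0.6589 - 24.18000000 + 26.19218473 = 2.6711

Answer: Put price = 2.6711


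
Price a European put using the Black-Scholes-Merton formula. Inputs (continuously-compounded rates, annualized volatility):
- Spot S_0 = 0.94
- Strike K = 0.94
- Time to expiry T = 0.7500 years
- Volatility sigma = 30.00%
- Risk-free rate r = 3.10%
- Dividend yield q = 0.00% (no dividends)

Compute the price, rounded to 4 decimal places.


Answer: Price = 0.0856

Derivation:
d1 = (ln(S/K) + (r - q + 0.5*sigma^2) * T) / (sigma * sqrt(T)) = 0.21939310
d2 = d1 - sigma * sqrt(T) = -0.04041452
exp(-rT) = 0.97701820; exp(-qT) = 1.00000000
P = K * exp(-rT) * N(-d2) - S_0 * exp(-qT) * N(-d1)
N(-d1) = 0.41317192; N(-d2) = 0.51611867
P = 0.9400 * 0.97701820 * 0.51611867 - 0.9400 * 1.00000000 * 0.41317192 = 0.0856


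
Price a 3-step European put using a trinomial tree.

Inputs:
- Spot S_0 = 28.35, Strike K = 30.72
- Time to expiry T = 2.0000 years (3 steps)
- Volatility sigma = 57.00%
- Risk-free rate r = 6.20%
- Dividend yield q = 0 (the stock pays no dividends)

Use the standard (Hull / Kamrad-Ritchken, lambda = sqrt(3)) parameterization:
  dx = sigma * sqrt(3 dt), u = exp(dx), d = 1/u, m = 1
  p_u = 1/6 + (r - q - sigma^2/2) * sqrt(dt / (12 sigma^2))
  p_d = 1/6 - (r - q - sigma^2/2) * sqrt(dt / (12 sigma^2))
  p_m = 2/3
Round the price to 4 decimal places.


Answer: Price = V(0,0) = 7.6712

Derivation:
dt = T/N = 0.666667; dx = sigma*sqrt(3*dt) = 0.806102
u = exp(dx) = 2.239162; d = 1/u = 0.446596
p_u = 0.125129, p_m = 0.666667, p_d = 0.208204
Discount per step: exp(-r*dt) = 0.959509
Stock lattice S(k, j) with j the centered position index:
  k=0: S(0,+0) = 28.3500
  k=1: S(1,-1) = 12.6610; S(1,+0) = 28.3500; S(1,+1) = 63.4802
  k=2: S(2,-2) = 5.6543; S(2,-1) = 12.6610; S(2,+0) = 28.3500; S(2,+1) = 63.4802; S(2,+2) = 142.1426
  k=3: S(3,-3) = 2.5252; S(3,-2) = 5.6543; S(3,-1) = 12.6610; S(3,+0) = 28.3500; S(3,+1) = 63.4802; S(3,+2) = 142.1426; S(3,+3) = 318.2802
Terminal payoffs V(N, j) = max(K - S_T, 0):
  V(3,-3) = 28.194796; V(3,-2) = 25.065659; V(3,-1) = 18.059014; V(3,+0) = 2.370000; V(3,+1) = 0.000000; V(3,+2) = 0.000000; V(3,+3) = 0.000000
Backward induction: V(k, j) = exp(-r*dt) * [p_u * V(k+1, j+1) + p_m * V(k+1, j) + p_d * V(k+1, j-1)]
  V(2,-2) = exp(-r*dt) * [p_u*18.059014 + p_m*25.065659 + p_d*28.194796] = 23.834614
  V(2,-1) = exp(-r*dt) * [p_u*2.370000 + p_m*18.059014 + p_d*25.065659] = 16.843868
  V(2,+0) = exp(-r*dt) * [p_u*0.000000 + p_m*2.370000 + p_d*18.059014] = 5.123740
  V(2,+1) = exp(-r*dt) * [p_u*0.000000 + p_m*0.000000 + p_d*2.370000] = 0.473464
  V(2,+2) = exp(-r*dt) * [p_u*0.000000 + p_m*0.000000 + p_d*0.000000] = 0.000000
  V(1,-1) = exp(-r*dt) * [p_u*5.123740 + p_m*16.843868 + p_d*23.834614] = 16.151264
  V(1,+0) = exp(-r*dt) * [p_u*0.473464 + p_m*5.123740 + p_d*16.843868] = 6.699324
  V(1,+1) = exp(-r*dt) * [p_u*0.000000 + p_m*0.473464 + p_d*5.123740] = 1.326450
  V(0,+0) = exp(-r*dt) * [p_u*1.326450 + p_m*6.699324 + p_d*16.151264] = 7.671230


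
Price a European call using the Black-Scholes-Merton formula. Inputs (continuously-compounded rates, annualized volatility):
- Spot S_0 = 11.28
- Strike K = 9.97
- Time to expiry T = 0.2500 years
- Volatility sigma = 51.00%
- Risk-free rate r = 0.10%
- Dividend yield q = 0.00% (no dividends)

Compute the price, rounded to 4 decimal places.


Answer: Price = 1.8576

Derivation:
d1 = (ln(S/K) + (r - q + 0.5*sigma^2) * T) / (sigma * sqrt(T)) = 0.61260064
d2 = d1 - sigma * sqrt(T) = 0.35760064
exp(-rT) = 0.99975003; exp(-qT) = 1.00000000
C = S_0 * exp(-qT) * N(d1) - K * exp(-rT) * N(d2)
N(d1) = 0.72992978; N(d2) = 0.63967890
C = 11.2800 * 1.00000000 * 0.72992978 - 9.9700 * 0.99975003 * 0.63967890 = 1.8576


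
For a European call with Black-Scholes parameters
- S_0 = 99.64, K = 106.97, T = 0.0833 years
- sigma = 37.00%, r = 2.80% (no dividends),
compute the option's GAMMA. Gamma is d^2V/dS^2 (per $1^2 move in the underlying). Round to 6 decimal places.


d1 = -0.5894874806; d2 = -0.6962759163
phi(d1) = 0.3353145347; exp(-qT) = 1.0000000000; exp(-rT) = 0.9976703179
Gamma = exp(-qT) * phi(d1) / (S * sigma * sqrt(T)) = 1.0000000000 * 0.3353145347 / (99.6400 * 0.3700 * 0.2886173938) = 0.031513

Answer: Gamma = 0.031513


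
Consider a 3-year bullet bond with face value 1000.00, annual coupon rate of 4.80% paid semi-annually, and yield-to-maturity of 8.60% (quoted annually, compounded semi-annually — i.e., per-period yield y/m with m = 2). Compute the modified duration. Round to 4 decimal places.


Coupon per period c = face * coupon_rate / m = 24.000000
Periods per year m = 2; per-period yield y/m = 0.043000
Number of cashflows N = 6
Cashflows (t years, CF_t, discount factor 1/(1+y/m)^(m*t), PV):
  t = 0.5000: CF_t = 24.000000, DF = 0.958773, PV = 23.010547
  t = 1.0000: CF_t = 24.000000, DF = 0.919245, PV = 22.061885
  t = 1.5000: CF_t = 24.000000, DF = 0.881347, PV = 21.152335
  t = 2.0000: CF_t = 24.000000, DF = 0.845012, PV = 20.280283
  t = 2.5000: CF_t = 24.000000, DF = 0.810174, PV = 19.444183
  t = 3.0000: CF_t = 1024.000000, DF = 0.776773, PV = 795.415603
Price P = sum_t PV_t = 901.364836
First compute Macaulay numerator sum_t t * PV_t:
  t * PV_t at t = 0.5000: 11.505273
  t * PV_t at t = 1.0000: 22.061885
  t * PV_t at t = 1.5000: 31.728503
  t * PV_t at t = 2.0000: 40.560566
  t * PV_t at t = 2.5000: 48.610457
  t * PV_t at t = 3.0000: 2386.246810
Macaulay duration D = 2540.713494 / 901.364836 = 2.818740
Modified duration = D / (1 + y/m) = 2.818740 / (1 + 0.043000) = 2.702532

Answer: Modified duration = 2.7025


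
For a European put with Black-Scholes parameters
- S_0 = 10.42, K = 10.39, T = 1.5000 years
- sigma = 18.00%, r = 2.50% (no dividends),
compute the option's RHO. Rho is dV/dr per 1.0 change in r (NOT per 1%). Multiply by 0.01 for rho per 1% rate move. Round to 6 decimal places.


d1 = 0.2934090952; d2 = 0.0729550183
phi(d1) = 0.3821343687; exp(-qT) = 1.0000000000; exp(-rT) = 0.9631944177
N(-d2) = 0.4709209561
Rho = -K*T*exp(-rT)*N(-d2) = -10.3900 * 1.5000 * 0.9631944177 * 0.4709209561 = -7.069176

Answer: Rho = -7.069176


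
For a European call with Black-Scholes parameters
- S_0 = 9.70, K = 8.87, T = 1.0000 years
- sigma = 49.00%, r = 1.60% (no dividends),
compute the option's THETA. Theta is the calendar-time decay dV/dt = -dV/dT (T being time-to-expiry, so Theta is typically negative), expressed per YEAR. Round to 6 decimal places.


Answer: Theta = -0.920996

Derivation:
d1 = 0.4602063045; d2 = -0.0297936955
phi(d1) = 0.3588562263; exp(-qT) = 1.0000000000; exp(-rT) = 0.9841273201
Theta = -S*exp(-qT)*phi(d1)*sigma/(2*sqrt(T)) - r*K*exp(-rT)*N(d2) + q*S*exp(-qT)*N(d1)
N(d1) = 0.6773159269; N(d2) = 0.4881157934; sqrt(T) = 1.0000000000
Term 1 = -9.7000 * 1.0000000000 * 0.3588562263 * 0.4900 / (2 * 1.0000000000) = -0.8528218218
Term 2 = -0.0160 * 8.8700 * 0.9841273201 * 0.4881157934 = -0.0681738390
Term 3 = 0 (no dividend yield, q = 0)
Theta = -0.8528218218 + (-0.0681738390) + (0.0000000000) = -0.920996


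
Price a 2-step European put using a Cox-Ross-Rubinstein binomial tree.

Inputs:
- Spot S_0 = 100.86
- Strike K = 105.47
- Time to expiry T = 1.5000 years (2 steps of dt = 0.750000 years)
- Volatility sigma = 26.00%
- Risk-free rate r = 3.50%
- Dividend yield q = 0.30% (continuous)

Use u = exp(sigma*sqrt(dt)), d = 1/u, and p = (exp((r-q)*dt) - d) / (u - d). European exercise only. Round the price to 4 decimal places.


dt = T/N = 0.750000
u = exp(sigma*sqrt(dt)) = 1.252531; d = 1/u = 0.798383
p = (exp((r-q)*dt) - d) / (u - d) = 0.497430
Discount per step: exp(-r*dt) = 0.974092
Stock lattice S(k, i) with i counting down-moves:
  k=0: S(0,0) = 100.8600
  k=1: S(1,0) = 126.3303; S(1,1) = 80.5249
  k=2: S(2,0) = 158.2327; S(2,1) = 100.8600; S(2,2) = 64.2897
Terminal payoffs V(N, i) = max(K - S_T, 0):
  V(2,0) = 0.000000; V(2,1) = 4.610000; V(2,2) = 41.180250
Backward induction: V(k, i) = exp(-r*dt) * [p * V(k+1, i) + (1-p) * V(k+1, i+1)].
  V(1,0) = exp(-r*dt) * [p*0.000000 + (1-p)*4.610000] = 2.256820
  V(1,1) = exp(-r*dt) * [p*4.610000 + (1-p)*41.180250] = 22.393483
  V(0,0) = exp(-r*dt) * [p*2.256820 + (1-p)*22.393483] = 12.056228

Answer: Price = V(0,0) = 12.0562


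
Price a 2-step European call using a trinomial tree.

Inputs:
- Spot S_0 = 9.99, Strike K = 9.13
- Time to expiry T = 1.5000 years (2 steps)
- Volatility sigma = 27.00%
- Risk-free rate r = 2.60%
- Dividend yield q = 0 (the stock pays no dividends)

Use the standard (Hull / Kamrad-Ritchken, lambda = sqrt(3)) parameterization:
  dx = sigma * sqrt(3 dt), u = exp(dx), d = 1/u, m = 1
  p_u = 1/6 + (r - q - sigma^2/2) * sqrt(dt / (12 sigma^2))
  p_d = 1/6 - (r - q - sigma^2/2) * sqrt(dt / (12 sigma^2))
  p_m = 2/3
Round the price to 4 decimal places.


dt = T/N = 0.750000; dx = sigma*sqrt(3*dt) = 0.405000
u = exp(dx) = 1.499303; d = 1/u = 0.666977
p_u = 0.156991, p_m = 0.666667, p_d = 0.176343
Discount per step: exp(-r*dt) = 0.980689
Stock lattice S(k, j) with j the centered position index:
  k=0: S(0,+0) = 9.9900
  k=1: S(1,-1) = 6.6631; S(1,+0) = 9.9900; S(1,+1) = 14.9780
  k=2: S(2,-2) = 4.4441; S(2,-1) = 6.6631; S(2,+0) = 9.9900; S(2,+1) = 14.9780; S(2,+2) = 22.4566
Terminal payoffs V(N, j) = max(S_T - K, 0):
  V(2,-2) = 0.000000; V(2,-1) = 0.000000; V(2,+0) = 0.860000; V(2,+1) = 5.848032; V(2,+2) = 13.326601
Backward induction: V(k, j) = exp(-r*dt) * [p_u * V(k+1, j+1) + p_m * V(k+1, j) + p_d * V(k+1, j-1)]
  V(1,-1) = exp(-r*dt) * [p_u*0.860000 + p_m*0.000000 + p_d*0.000000] = 0.132405
  V(1,+0) = exp(-r*dt) * [p_u*5.848032 + p_m*0.860000 + p_d*0.000000] = 1.462619
  V(1,+1) = exp(-r*dt) * [p_u*13.326601 + p_m*5.848032 + p_d*0.860000] = 6.023877
  V(0,+0) = exp(-r*dt) * [p_u*6.023877 + p_m*1.462619 + p_d*0.132405] = 1.906578

Answer: Price = V(0,0) = 1.9066


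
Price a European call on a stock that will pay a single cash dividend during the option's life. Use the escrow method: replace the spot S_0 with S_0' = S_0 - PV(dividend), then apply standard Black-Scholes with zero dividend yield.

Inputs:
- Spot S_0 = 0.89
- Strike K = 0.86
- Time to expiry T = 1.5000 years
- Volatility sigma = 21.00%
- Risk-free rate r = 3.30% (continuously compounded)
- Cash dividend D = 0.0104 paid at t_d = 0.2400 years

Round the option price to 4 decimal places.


PV(D) = D * exp(-r * t_d) = 0.0104 * 0.99211128 = 0.01031796
S_0' = S_0 - PV(D) = 0.8900 - 0.01031796 = 0.87968204
d1 = (ln(S_0'/K) + (r + sigma^2/2)*T) / (sigma*sqrt(T)) = 0.40903811
d2 = d1 - sigma*sqrt(T) = 0.15184168
exp(-rT) = 0.95170516
N(d1) = 0.65874415; N(d2) = 0.56034410
C = S_0' * N(d1) - K * exp(-rT) * N(d2) = 0.87968204 * 0.65874415 - 0.8600 * 0.95170516 * 0.56034410 = 0.1209

Answer: Price = 0.1209


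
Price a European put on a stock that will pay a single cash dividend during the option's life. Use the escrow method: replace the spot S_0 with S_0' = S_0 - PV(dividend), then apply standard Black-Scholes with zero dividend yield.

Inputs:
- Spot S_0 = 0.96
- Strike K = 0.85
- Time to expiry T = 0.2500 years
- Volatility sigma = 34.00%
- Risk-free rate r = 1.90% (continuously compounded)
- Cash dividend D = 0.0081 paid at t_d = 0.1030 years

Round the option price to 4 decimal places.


Answer: Price = 0.0220

Derivation:
PV(D) = D * exp(-r * t_d) = 0.0081 * 0.99804491 = 0.00808416
S_0' = S_0 - PV(D) = 0.9600 - 0.00808416 = 0.95191584
d1 = (ln(S_0'/K) + (r + sigma^2/2)*T) / (sigma*sqrt(T)) = 0.77906044
d2 = d1 - sigma*sqrt(T) = 0.60906044
exp(-rT) = 0.99526126
N(-d1) = 0.21797206; N(-d2) = 0.27124219
P = K * exp(-rT) * N(-d2) - S_0' * N(-d1) = 0.8500 * 0.99526126 * 0.27124219 - 0.95191584 * 0.21797206 = 0.0220


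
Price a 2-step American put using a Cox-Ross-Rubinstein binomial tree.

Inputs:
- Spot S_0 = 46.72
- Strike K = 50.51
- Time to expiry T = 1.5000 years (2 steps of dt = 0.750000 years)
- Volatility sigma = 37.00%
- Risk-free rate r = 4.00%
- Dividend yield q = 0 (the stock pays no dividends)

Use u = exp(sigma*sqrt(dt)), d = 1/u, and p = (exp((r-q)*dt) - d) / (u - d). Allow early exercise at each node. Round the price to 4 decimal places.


dt = T/N = 0.750000
u = exp(sigma*sqrt(dt)) = 1.377719; d = 1/u = 0.725837
p = (exp((r-q)*dt) - d) / (u - d) = 0.467289
Discount per step: exp(-r*dt) = 0.970446
Stock lattice S(k, i) with i counting down-moves:
  k=0: S(0,0) = 46.7200
  k=1: S(1,0) = 64.3670; S(1,1) = 33.9111
  k=2: S(2,0) = 88.6797; S(2,1) = 46.7200; S(2,2) = 24.6140
Terminal payoffs V(N, i) = max(K - S_T, 0):
  V(2,0) = 0.000000; V(2,1) = 3.790000; V(2,2) = 25.896045
Backward induction: V(k, i) = exp(-r*dt) * [p * V(k+1, i) + (1-p) * V(k+1, i+1)]; then take max(V_cont, immediate exercise) for American.
  V(1,0) = exp(-r*dt) * [p*0.000000 + (1-p)*3.790000] = 1.959305; exercise = 0.000000; V(1,0) = max -> 1.959305
  V(1,1) = exp(-r*dt) * [p*3.790000 + (1-p)*25.896045] = 15.106085; exercise = 16.598882; V(1,1) = max -> 16.598882
  V(0,0) = exp(-r*dt) * [p*1.959305 + (1-p)*16.598882] = 9.469577; exercise = 3.790000; V(0,0) = max -> 9.469577

Answer: Price = V(0,0) = 9.4696
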